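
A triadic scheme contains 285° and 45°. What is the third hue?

165°

A triad spaces three hues 120° apart.
The full set is {45°, 165°, 285°}.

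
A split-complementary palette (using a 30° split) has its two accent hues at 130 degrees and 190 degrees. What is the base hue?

340°

The accents sit 30° either side of the complement, so the complement is their short-arc midpoint on the wheel.
Short-arc midpoint of 130° and 190°: 160°.
Base is 180° from the complement: 160 − 180 = -20 → -20 + 360 = 340°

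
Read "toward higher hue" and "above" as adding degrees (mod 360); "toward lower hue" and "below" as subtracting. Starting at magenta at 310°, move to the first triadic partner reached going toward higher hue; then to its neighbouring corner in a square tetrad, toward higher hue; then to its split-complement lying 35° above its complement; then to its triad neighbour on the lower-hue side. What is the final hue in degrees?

triadic ↑ +120°: 310 + 120 = 430 → 430 − 360 = 70°
square ↑ +90°: 70 + 90 = 160°
split-comp 35° ↑ +215°: 160 + 215 = 375 → 375 − 360 = 15°
triadic ↓ −120°: 15 − 120 = -105 → -105 + 360 = 255°

255°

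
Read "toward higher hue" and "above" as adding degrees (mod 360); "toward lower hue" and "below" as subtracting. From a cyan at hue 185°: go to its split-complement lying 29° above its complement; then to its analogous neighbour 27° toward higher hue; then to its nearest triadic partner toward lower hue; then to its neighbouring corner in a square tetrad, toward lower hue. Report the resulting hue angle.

211°

+209° (split-comp 29° ↑): 185 + 209 = 394 → 394 − 360 = 34°
+27° (analog 27° ↑): 34 + 27 = 61°
−120° (triadic ↓): 61 − 120 = -59 → -59 + 360 = 301°
−90° (square ↓): 301 − 90 = 211°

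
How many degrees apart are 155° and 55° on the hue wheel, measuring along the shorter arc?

100°

|155 − 55| = 100.
100 ≤ 180, so the shorter arc is 100°.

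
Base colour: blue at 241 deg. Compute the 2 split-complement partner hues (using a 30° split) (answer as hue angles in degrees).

Split-complementary hues sit 30° either side of the complement.
Complement of 241 deg: 241 + 180 = 421 → 421 − 360 = 61°
61 − 30 = 31°
61 + 30 = 91°

31° and 91°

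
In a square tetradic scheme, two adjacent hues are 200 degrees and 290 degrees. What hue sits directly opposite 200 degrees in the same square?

A square tetradic scheme places four hues 90° apart; opposite corners are 180° apart.
200 + 180 = 380 → 380 − 360 = 20°

20°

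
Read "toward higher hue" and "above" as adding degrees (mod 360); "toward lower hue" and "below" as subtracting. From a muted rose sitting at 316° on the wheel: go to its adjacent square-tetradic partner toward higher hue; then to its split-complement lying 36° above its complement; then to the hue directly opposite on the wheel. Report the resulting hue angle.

316 + 90 = 406 → 406 − 360 = 46°   (square ↑)
46 + 216 = 262°   (split-comp 36° ↑)
262 + 180 = 442 → 442 − 360 = 82°   (complement)

82°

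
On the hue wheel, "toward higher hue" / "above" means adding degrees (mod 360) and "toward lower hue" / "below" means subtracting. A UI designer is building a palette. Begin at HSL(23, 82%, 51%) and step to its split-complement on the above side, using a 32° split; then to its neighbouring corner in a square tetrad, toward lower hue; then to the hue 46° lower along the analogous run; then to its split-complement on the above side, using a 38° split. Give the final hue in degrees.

split-comp 32° ↑ +212°: 23 + 212 = 235°
square ↓ −90°: 235 − 90 = 145°
analog 46° ↓ −46°: 145 − 46 = 99°
split-comp 38° ↑ +218°: 99 + 218 = 317°

317°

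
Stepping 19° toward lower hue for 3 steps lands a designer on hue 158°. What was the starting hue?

3 steps of 19° (toward lower hue) give a net shift of −57°.
Start = end − shift: 158 + 57 = 215°

215°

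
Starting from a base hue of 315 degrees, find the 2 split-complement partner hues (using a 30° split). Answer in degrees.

Split-complementary hues sit 30° either side of the complement.
Complement of 315 degrees: 315 + 180 = 495 → 495 − 360 = 135°
135 − 30 = 105°
135 + 30 = 165°

105° and 165°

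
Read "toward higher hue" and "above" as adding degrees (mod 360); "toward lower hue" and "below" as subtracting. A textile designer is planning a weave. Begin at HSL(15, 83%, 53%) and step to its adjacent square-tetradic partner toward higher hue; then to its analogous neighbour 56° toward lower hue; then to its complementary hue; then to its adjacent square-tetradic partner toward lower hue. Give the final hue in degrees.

square ↑ +90°: 15 + 90 = 105°
analog 56° ↓ −56°: 105 − 56 = 49°
complement +180°: 49 + 180 = 229°
square ↓ −90°: 229 − 90 = 139°

139°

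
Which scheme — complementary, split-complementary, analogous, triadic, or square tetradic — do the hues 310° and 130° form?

complementary

Sort the hues: 130°, 310°.
Successive gaps around the wheel: 180°, 180°.
Two hues 180° apart are complementary.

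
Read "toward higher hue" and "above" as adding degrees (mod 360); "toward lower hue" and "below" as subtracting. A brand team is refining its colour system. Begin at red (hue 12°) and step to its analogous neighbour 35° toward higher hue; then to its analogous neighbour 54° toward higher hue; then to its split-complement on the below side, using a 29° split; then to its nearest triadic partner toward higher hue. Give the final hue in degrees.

12°

12 + 35 = 47°   (analog 35° ↑)
47 + 54 = 101°   (analog 54° ↑)
101 + 151 = 252°   (split-comp 29° ↓)
252 + 120 = 372 → 372 − 360 = 12°   (triadic ↑)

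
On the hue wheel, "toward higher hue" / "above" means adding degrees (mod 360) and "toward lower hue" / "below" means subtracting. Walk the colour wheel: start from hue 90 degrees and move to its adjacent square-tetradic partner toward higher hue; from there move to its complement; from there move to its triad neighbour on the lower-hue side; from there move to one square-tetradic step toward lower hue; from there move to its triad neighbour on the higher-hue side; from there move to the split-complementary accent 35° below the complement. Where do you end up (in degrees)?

55°

90 + 90 = 180°   (square ↑)
180 + 180 = 360 → 360 − 360 = 0°   (complement)
0 − 120 = -120 → -120 + 360 = 240°   (triadic ↓)
240 − 90 = 150°   (square ↓)
150 + 120 = 270°   (triadic ↑)
270 + 145 = 415 → 415 − 360 = 55°   (split-comp 35° ↓)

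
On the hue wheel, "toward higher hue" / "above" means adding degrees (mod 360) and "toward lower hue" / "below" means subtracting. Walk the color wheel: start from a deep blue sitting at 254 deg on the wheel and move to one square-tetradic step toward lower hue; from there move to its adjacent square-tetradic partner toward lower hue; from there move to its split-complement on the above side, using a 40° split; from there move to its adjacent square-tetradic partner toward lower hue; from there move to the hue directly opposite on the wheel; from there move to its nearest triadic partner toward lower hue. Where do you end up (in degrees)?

−90° (square ↓): 254 − 90 = 164°
−90° (square ↓): 164 − 90 = 74°
+220° (split-comp 40° ↑): 74 + 220 = 294°
−90° (square ↓): 294 − 90 = 204°
+180° (complement): 204 + 180 = 384 → 384 − 360 = 24°
−120° (triadic ↓): 24 − 120 = -96 → -96 + 360 = 264°

264°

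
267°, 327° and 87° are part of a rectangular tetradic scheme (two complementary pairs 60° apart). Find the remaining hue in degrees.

147°

A rectangular tetradic uses two complementary pairs 60° apart: offsets 0°, 60°, 180°, 240°.
Among {87°, 267°, 327°}, 267° and 87° are a 180° pair.
The remaining hue 327° needs its own complement: 327 + 180 = 507 → 507 − 360 = 147°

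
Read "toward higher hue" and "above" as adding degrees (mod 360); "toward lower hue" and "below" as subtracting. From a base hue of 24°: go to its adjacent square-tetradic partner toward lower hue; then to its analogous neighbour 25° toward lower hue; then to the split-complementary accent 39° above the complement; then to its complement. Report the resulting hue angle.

308°

24 − 90 = -66 → -66 + 360 = 294°   (square ↓)
294 − 25 = 269°   (analog 25° ↓)
269 + 219 = 488 → 488 − 360 = 128°   (split-comp 39° ↑)
128 + 180 = 308°   (complement)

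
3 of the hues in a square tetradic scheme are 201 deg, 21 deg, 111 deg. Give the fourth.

A square tetradic scheme places four hues every 90°.
The full set through 21° is {21°, 111°, 201°, 291°}.
Given {21°, 111°, 201°}, the missing hue is 291°.

291°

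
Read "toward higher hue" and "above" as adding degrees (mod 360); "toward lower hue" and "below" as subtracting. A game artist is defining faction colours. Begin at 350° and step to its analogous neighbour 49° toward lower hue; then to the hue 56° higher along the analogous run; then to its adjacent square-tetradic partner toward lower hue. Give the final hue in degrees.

267°

−49° (analog 49° ↓): 350 − 49 = 301°
+56° (analog 56° ↑): 301 + 56 = 357°
−90° (square ↓): 357 − 90 = 267°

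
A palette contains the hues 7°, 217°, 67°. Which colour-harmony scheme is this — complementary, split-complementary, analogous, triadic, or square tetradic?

split-complementary

Sort the hues: 7°, 67°, 217°.
Successive gaps around the wheel: 60°, 150°, 150°.
Two 150° gaps and one 60° gap — a base hue opposite a pair of accents 30° either side of its complement — is the split-complementary pattern.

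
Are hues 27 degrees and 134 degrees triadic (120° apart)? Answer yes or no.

Angular distance: |27 − 134| = 107 = 107°.
Triadic (120° apart) requires 120°.

no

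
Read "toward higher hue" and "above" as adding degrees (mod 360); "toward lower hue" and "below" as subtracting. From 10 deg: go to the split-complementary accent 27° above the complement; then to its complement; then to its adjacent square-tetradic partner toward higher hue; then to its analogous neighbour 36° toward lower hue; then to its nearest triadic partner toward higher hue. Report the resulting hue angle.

+207° (split-comp 27° ↑): 10 + 207 = 217°
+180° (complement): 217 + 180 = 397 → 397 − 360 = 37°
+90° (square ↑): 37 + 90 = 127°
−36° (analog 36° ↓): 127 − 36 = 91°
+120° (triadic ↑): 91 + 120 = 211°

211°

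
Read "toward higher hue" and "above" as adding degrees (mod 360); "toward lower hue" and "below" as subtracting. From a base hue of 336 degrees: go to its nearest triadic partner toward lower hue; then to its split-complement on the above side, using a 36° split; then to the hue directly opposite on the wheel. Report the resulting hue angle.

252°

−120° (triadic ↓): 336 − 120 = 216°
+216° (split-comp 36° ↑): 216 + 216 = 432 → 432 − 360 = 72°
+180° (complement): 72 + 180 = 252°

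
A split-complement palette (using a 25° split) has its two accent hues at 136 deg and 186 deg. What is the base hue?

The accents sit 25° either side of the complement, so the complement is their short-arc midpoint on the wheel.
Short-arc midpoint of 136° and 186°: 161°.
Base is 180° from the complement: 161 − 180 = -19 → -19 + 360 = 341°

341°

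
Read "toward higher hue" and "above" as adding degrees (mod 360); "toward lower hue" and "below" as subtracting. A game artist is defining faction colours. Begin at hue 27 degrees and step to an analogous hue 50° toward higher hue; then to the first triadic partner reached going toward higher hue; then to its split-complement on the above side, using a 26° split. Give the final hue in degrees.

+50° (analog 50° ↑): 27 + 50 = 77°
+120° (triadic ↑): 77 + 120 = 197°
+206° (split-comp 26° ↑): 197 + 206 = 403 → 403 − 360 = 43°

43°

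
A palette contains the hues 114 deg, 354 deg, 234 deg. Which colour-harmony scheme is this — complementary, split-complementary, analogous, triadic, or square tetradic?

Sort the hues: 114°, 234°, 354°.
Successive gaps around the wheel: 120°, 120°, 120°.
Three hues equally spaced 120° apart form a triad.

triadic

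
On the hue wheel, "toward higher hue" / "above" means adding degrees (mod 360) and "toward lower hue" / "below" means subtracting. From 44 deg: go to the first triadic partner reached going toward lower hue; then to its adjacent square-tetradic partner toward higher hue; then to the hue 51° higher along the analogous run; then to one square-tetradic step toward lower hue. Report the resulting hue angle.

335°

44 − 120 = -76 → -76 + 360 = 284°   (triadic ↓)
284 + 90 = 374 → 374 − 360 = 14°   (square ↑)
14 + 51 = 65°   (analog 51° ↑)
65 − 90 = -25 → -25 + 360 = 335°   (square ↓)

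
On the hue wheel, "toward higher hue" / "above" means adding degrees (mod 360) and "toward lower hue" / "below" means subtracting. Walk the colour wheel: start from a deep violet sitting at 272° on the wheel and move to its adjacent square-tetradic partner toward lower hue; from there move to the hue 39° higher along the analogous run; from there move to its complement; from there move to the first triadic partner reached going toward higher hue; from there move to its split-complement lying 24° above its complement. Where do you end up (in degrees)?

square ↓ −90°: 272 − 90 = 182°
analog 39° ↑ +39°: 182 + 39 = 221°
complement +180°: 221 + 180 = 401 → 401 − 360 = 41°
triadic ↑ +120°: 41 + 120 = 161°
split-comp 24° ↑ +204°: 161 + 204 = 365 → 365 − 360 = 5°

5°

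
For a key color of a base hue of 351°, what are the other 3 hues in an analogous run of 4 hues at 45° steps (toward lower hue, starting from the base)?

Analogous hues sit every 45° along the wheel.
351 − 45 = 306°
351 − 90 = 261°
351 − 135 = 216°

306°, 261° and 216°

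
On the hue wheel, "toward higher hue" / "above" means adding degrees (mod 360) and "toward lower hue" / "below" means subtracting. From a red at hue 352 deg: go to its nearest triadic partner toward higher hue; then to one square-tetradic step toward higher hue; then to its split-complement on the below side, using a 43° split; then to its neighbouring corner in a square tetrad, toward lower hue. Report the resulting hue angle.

249°

triadic ↑ +120°: 352 + 120 = 472 → 472 − 360 = 112°
square ↑ +90°: 112 + 90 = 202°
split-comp 43° ↓ +137°: 202 + 137 = 339°
square ↓ −90°: 339 − 90 = 249°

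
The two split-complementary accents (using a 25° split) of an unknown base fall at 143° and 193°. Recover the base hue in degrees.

348°

The accents sit 25° either side of the complement, so the complement is their short-arc midpoint on the wheel.
Short-arc midpoint of 143° and 193°: 168°.
Base is 180° from the complement: 168 − 180 = -12 → -12 + 360 = 348°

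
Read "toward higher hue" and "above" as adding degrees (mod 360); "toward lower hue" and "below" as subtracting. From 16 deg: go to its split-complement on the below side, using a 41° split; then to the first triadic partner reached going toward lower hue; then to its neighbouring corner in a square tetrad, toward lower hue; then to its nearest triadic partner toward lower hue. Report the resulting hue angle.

185°

+139° (split-comp 41° ↓): 16 + 139 = 155°
−120° (triadic ↓): 155 − 120 = 35°
−90° (square ↓): 35 − 90 = -55 → -55 + 360 = 305°
−120° (triadic ↓): 305 − 120 = 185°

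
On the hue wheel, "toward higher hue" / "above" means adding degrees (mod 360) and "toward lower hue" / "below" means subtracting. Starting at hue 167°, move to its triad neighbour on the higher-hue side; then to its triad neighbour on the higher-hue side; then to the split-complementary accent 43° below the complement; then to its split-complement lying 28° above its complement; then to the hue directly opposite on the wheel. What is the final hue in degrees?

167 + 120 = 287°   (triadic ↑)
287 + 120 = 407 → 407 − 360 = 47°   (triadic ↑)
47 + 137 = 184°   (split-comp 43° ↓)
184 + 208 = 392 → 392 − 360 = 32°   (split-comp 28° ↑)
32 + 180 = 212°   (complement)

212°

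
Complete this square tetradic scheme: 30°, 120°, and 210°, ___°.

A square tetradic scheme places four hues every 90°.
The full set through 30° is {30°, 120°, 210°, 300°}.
Given {30°, 120°, 210°}, the missing hue is 300°.

300°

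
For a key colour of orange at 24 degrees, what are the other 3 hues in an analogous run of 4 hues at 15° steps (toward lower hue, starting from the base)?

Analogous hues sit every 15° along the wheel.
24 − 15 = 9°
24 − 30 = -6 → -6 + 360 = 354°
24 − 45 = -21 → -21 + 360 = 339°

9°, 354° and 339°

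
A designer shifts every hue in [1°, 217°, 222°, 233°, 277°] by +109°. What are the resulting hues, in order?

1 + 109 = 110°
217 + 109 = 326°
222 + 109 = 331°
233 + 109 = 342°
277 + 109 = 386 → 386 − 360 = 26°

110°, 326°, 331°, 342°, 26°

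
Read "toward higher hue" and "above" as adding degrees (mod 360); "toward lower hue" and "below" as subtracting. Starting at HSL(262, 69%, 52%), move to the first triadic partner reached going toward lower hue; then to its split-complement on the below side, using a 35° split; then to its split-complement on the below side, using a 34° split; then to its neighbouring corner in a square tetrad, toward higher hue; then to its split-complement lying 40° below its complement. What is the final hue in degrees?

triadic ↓ −120°: 262 − 120 = 142°
split-comp 35° ↓ +145°: 142 + 145 = 287°
split-comp 34° ↓ +146°: 287 + 146 = 433 → 433 − 360 = 73°
square ↑ +90°: 73 + 90 = 163°
split-comp 40° ↓ +140°: 163 + 140 = 303°

303°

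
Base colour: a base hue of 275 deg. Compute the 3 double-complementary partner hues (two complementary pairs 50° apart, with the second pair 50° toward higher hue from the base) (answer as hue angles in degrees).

325°, 95°, and 145°

A rectangular tetradic uses two complementary pairs 50° apart: offsets 0°, 50°, 180°, 230°.
275 + 50 = 325°
275 + 180 = 455 → 455 − 360 = 95°
275 + 230 = 505 → 505 − 360 = 145°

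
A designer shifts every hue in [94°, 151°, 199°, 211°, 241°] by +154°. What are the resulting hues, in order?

248°, 305°, 353°, 5°, 35°

94 + 154 = 248°
151 + 154 = 305°
199 + 154 = 353°
211 + 154 = 365 → 365 − 360 = 5°
241 + 154 = 395 → 395 − 360 = 35°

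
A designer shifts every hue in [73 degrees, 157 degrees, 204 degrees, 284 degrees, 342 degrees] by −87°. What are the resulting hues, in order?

73 − 87 = -14 → -14 + 360 = 346°
157 − 87 = 70°
204 − 87 = 117°
284 − 87 = 197°
342 − 87 = 255°

346°, 70°, 117°, 197°, 255°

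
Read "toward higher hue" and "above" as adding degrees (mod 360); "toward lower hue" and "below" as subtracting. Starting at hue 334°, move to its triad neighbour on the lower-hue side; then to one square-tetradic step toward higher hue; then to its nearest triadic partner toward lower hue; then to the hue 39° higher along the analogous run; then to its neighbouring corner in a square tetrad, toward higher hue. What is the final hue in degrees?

triadic ↓ −120°: 334 − 120 = 214°
square ↑ +90°: 214 + 90 = 304°
triadic ↓ −120°: 304 − 120 = 184°
analog 39° ↑ +39°: 184 + 39 = 223°
square ↑ +90°: 223 + 90 = 313°

313°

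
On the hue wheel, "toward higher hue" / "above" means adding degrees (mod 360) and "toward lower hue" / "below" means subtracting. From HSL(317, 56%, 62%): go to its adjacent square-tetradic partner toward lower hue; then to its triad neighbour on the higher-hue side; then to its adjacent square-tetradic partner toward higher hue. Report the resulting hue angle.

317 − 90 = 227°   (square ↓)
227 + 120 = 347°   (triadic ↑)
347 + 90 = 437 → 437 − 360 = 77°   (square ↑)

77°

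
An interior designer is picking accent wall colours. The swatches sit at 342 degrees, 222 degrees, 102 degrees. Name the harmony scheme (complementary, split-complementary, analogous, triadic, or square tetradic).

Sort the hues: 102°, 222°, 342°.
Successive gaps around the wheel: 120°, 120°, 120°.
Three hues equally spaced 120° apart form a triad.

triadic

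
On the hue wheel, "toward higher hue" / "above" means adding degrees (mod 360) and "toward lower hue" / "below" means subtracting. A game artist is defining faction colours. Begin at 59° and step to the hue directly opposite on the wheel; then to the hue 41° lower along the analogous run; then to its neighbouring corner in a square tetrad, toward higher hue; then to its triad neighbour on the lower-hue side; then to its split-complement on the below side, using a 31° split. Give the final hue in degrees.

317°

complement +180°: 59 + 180 = 239°
analog 41° ↓ −41°: 239 − 41 = 198°
square ↑ +90°: 198 + 90 = 288°
triadic ↓ −120°: 288 − 120 = 168°
split-comp 31° ↓ +149°: 168 + 149 = 317°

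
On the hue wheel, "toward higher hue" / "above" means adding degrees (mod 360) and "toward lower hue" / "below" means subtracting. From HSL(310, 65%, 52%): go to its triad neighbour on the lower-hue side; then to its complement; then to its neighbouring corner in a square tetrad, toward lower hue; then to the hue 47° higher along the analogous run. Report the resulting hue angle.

327°

310 − 120 = 190°   (triadic ↓)
190 + 180 = 370 → 370 − 360 = 10°   (complement)
10 − 90 = -80 → -80 + 360 = 280°   (square ↓)
280 + 47 = 327°   (analog 47° ↑)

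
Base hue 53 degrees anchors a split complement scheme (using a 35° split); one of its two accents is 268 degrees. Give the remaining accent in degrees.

Split-complementary hues sit 35° either side of the complement.
Complement of the base 53°: 53 + 180 = 233°
The given accent 268° is 35° one side of 233°; the other accent sits 35° the other side: 233 − 35 = 198°

198°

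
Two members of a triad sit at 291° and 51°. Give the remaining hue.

171°

A triad spaces three hues 120° apart.
The full set is {51°, 171°, 291°}.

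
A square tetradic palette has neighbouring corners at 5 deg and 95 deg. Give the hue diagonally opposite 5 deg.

185°

A square tetradic scheme places four hues 90° apart; opposite corners are 180° apart.
5 + 180 = 185°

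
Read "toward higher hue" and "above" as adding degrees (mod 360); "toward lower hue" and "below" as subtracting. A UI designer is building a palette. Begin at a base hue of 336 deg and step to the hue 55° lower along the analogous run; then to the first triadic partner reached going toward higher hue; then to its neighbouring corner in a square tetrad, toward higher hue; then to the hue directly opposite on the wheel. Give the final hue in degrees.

311°

analog 55° ↓ −55°: 336 − 55 = 281°
triadic ↑ +120°: 281 + 120 = 401 → 401 − 360 = 41°
square ↑ +90°: 41 + 90 = 131°
complement +180°: 131 + 180 = 311°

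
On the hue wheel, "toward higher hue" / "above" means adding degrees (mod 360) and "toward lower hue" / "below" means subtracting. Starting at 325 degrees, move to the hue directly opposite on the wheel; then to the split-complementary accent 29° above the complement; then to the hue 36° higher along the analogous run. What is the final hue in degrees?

+180° (complement): 325 + 180 = 505 → 505 − 360 = 145°
+209° (split-comp 29° ↑): 145 + 209 = 354°
+36° (analog 36° ↑): 354 + 36 = 390 → 390 − 360 = 30°

30°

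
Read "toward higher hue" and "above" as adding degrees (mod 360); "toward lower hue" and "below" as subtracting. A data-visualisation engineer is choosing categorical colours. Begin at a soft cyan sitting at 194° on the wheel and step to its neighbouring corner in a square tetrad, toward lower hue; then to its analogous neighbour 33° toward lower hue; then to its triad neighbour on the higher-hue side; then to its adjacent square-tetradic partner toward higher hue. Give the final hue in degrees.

square ↓ −90°: 194 − 90 = 104°
analog 33° ↓ −33°: 104 − 33 = 71°
triadic ↑ +120°: 71 + 120 = 191°
square ↑ +90°: 191 + 90 = 281°

281°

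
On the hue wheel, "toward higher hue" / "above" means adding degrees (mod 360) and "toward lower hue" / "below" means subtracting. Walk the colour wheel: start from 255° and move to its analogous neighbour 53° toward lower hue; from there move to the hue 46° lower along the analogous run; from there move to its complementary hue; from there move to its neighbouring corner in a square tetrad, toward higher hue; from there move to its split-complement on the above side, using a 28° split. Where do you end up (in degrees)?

274°

−53° (analog 53° ↓): 255 − 53 = 202°
−46° (analog 46° ↓): 202 − 46 = 156°
+180° (complement): 156 + 180 = 336°
+90° (square ↑): 336 + 90 = 426 → 426 − 360 = 66°
+208° (split-comp 28° ↑): 66 + 208 = 274°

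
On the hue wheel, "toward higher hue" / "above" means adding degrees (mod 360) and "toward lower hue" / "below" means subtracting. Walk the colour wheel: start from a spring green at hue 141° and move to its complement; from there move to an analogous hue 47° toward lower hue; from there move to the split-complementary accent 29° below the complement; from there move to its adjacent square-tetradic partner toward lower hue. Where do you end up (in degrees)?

335°

+180° (complement): 141 + 180 = 321°
−47° (analog 47° ↓): 321 − 47 = 274°
+151° (split-comp 29° ↓): 274 + 151 = 425 → 425 − 360 = 65°
−90° (square ↓): 65 − 90 = -25 → -25 + 360 = 335°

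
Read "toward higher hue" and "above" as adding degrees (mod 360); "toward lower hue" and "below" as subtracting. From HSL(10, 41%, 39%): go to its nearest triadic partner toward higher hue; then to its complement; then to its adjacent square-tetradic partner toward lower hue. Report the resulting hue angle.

10 + 120 = 130°   (triadic ↑)
130 + 180 = 310°   (complement)
310 − 90 = 220°   (square ↓)

220°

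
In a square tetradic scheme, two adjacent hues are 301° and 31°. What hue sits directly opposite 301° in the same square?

A square tetradic scheme places four hues 90° apart; opposite corners are 180° apart.
301 + 180 = 481 → 481 − 360 = 121°

121°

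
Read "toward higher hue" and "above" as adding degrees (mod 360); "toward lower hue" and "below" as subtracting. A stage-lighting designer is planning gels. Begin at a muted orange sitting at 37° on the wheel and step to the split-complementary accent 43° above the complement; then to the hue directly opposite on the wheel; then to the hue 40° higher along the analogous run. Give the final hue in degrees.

120°

+223° (split-comp 43° ↑): 37 + 223 = 260°
+180° (complement): 260 + 180 = 440 → 440 − 360 = 80°
+40° (analog 40° ↑): 80 + 40 = 120°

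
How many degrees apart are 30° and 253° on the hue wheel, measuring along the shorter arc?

137°

|30 − 253| = 223.
The shorter arc is 360 − 223 = 137°.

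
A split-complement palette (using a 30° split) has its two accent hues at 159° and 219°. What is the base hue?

9°

The accents sit 30° either side of the complement, so the complement is their short-arc midpoint on the wheel.
Short-arc midpoint of 159° and 219°: 189°.
Base is 180° from the complement: 189 − 180 = 9°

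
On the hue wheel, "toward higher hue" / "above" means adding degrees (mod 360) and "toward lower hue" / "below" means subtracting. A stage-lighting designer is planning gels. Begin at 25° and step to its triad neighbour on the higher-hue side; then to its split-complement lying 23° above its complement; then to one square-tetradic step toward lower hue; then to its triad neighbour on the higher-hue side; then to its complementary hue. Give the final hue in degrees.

25 + 120 = 145°   (triadic ↑)
145 + 203 = 348°   (split-comp 23° ↑)
348 − 90 = 258°   (square ↓)
258 + 120 = 378 → 378 − 360 = 18°   (triadic ↑)
18 + 180 = 198°   (complement)

198°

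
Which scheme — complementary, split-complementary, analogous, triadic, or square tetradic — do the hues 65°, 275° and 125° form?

Sort the hues: 65°, 125°, 275°.
Successive gaps around the wheel: 60°, 150°, 150°.
Two 150° gaps and one 60° gap — a base hue opposite a pair of accents 30° either side of its complement — is the split-complementary pattern.

split-complementary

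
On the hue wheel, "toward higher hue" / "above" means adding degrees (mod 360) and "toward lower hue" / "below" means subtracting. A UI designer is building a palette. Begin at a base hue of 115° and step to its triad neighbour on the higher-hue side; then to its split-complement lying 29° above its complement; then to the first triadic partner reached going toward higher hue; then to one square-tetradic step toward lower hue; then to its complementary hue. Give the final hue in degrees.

triadic ↑ +120°: 115 + 120 = 235°
split-comp 29° ↑ +209°: 235 + 209 = 444 → 444 − 360 = 84°
triadic ↑ +120°: 84 + 120 = 204°
square ↓ −90°: 204 − 90 = 114°
complement +180°: 114 + 180 = 294°

294°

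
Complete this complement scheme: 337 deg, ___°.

The complement sits 180° across the wheel.
The full set through 337° is {157°, 337°}.
Given {337°}, the missing hue is 157°.

157°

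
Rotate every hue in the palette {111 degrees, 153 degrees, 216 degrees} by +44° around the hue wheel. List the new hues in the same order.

111 + 44 = 155°
153 + 44 = 197°
216 + 44 = 260°

155°, 197°, 260°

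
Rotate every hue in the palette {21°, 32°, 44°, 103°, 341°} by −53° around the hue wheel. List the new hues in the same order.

21 − 53 = -32 → -32 + 360 = 328°
32 − 53 = -21 → -21 + 360 = 339°
44 − 53 = -9 → -9 + 360 = 351°
103 − 53 = 50°
341 − 53 = 288°

328°, 339°, 351°, 50°, 288°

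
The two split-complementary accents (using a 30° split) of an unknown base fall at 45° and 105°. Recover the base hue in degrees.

255°

The accents sit 30° either side of the complement, so the complement is their short-arc midpoint on the wheel.
Short-arc midpoint of 45° and 105°: 75°.
Base is 180° from the complement: 75 − 180 = -105 → -105 + 360 = 255°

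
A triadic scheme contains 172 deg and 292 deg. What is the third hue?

A triad spaces three hues 120° apart.
The full set is {52°, 172°, 292°}.

52°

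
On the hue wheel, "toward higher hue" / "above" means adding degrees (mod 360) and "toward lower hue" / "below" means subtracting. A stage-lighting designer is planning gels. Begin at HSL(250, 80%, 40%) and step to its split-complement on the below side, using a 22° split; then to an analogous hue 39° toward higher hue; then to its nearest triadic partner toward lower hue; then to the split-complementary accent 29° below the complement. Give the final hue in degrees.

250 + 158 = 408 → 408 − 360 = 48°   (split-comp 22° ↓)
48 + 39 = 87°   (analog 39° ↑)
87 − 120 = -33 → -33 + 360 = 327°   (triadic ↓)
327 + 151 = 478 → 478 − 360 = 118°   (split-comp 29° ↓)

118°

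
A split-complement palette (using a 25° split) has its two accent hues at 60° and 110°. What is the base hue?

265°

The accents sit 25° either side of the complement, so the complement is their short-arc midpoint on the wheel.
Short-arc midpoint of 60° and 110°: 85°.
Base is 180° from the complement: 85 − 180 = -95 → -95 + 360 = 265°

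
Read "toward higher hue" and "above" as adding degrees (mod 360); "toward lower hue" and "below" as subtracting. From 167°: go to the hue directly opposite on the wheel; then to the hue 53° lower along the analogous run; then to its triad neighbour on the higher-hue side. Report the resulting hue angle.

54°

167 + 180 = 347°   (complement)
347 − 53 = 294°   (analog 53° ↓)
294 + 120 = 414 → 414 − 360 = 54°   (triadic ↑)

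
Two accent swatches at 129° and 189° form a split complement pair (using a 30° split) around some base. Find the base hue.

339°

The accents sit 30° either side of the complement, so the complement is their short-arc midpoint on the wheel.
Short-arc midpoint of 129° and 189°: 159°.
Base is 180° from the complement: 159 − 180 = -21 → -21 + 360 = 339°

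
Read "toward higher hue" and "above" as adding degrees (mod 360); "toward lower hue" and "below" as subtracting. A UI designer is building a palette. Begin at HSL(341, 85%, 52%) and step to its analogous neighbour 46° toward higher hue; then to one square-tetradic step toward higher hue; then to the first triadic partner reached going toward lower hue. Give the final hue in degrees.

341 + 46 = 387 → 387 − 360 = 27°   (analog 46° ↑)
27 + 90 = 117°   (square ↑)
117 − 120 = -3 → -3 + 360 = 357°   (triadic ↓)

357°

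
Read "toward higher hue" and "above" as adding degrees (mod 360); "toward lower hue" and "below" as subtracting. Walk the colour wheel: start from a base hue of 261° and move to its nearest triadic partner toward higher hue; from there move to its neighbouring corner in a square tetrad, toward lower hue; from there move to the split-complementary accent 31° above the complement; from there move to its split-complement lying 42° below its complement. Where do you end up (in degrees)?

280°

261 + 120 = 381 → 381 − 360 = 21°   (triadic ↑)
21 − 90 = -69 → -69 + 360 = 291°   (square ↓)
291 + 211 = 502 → 502 − 360 = 142°   (split-comp 31° ↑)
142 + 138 = 280°   (split-comp 42° ↓)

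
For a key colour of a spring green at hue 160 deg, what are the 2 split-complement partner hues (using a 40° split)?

Complement of 160 deg: 160 + 180 = 340°
340 − 40 = 300°
340 + 40 = 380 → 380 − 360 = 20°

300° and 20°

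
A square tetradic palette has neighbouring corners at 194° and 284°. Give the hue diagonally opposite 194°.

14°

A square tetradic scheme places four hues 90° apart; opposite corners are 180° apart.
194 + 180 = 374 → 374 − 360 = 14°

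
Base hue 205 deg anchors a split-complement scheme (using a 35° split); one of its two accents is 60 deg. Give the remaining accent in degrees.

Split-complementary hues sit 35° either side of the complement.
Complement of the base 205°: 205 + 180 = 385 → 385 − 360 = 25°
The given accent 60° is 35° one side of 25°; the other accent sits 35° the other side: 25 − 35 = -10 → -10 + 360 = 350°

350°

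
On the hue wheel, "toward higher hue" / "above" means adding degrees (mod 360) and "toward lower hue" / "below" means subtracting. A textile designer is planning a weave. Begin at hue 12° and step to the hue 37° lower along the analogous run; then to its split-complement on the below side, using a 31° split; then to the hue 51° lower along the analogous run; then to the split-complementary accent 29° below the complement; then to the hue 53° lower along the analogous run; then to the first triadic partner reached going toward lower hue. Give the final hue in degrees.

51°

−37° (analog 37° ↓): 12 − 37 = -25 → -25 + 360 = 335°
+149° (split-comp 31° ↓): 335 + 149 = 484 → 484 − 360 = 124°
−51° (analog 51° ↓): 124 − 51 = 73°
+151° (split-comp 29° ↓): 73 + 151 = 224°
−53° (analog 53° ↓): 224 − 53 = 171°
−120° (triadic ↓): 171 − 120 = 51°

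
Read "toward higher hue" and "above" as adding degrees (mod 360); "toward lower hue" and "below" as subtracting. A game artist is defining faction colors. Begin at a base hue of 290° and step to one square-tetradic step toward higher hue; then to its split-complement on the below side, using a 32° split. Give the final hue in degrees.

290 + 90 = 380 → 380 − 360 = 20°   (square ↑)
20 + 148 = 168°   (split-comp 32° ↓)

168°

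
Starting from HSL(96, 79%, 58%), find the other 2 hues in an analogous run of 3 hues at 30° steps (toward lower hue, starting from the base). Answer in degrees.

Analogous hues sit every 30° along the wheel.
96 − 30 = 66°
96 − 60 = 36°

66° and 36°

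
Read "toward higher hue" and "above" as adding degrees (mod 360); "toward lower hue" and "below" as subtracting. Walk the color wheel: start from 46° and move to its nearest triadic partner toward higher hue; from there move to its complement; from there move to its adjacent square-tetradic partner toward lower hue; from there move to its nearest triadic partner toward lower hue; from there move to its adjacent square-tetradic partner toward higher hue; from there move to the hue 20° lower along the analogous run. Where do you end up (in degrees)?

46 + 120 = 166°   (triadic ↑)
166 + 180 = 346°   (complement)
346 − 90 = 256°   (square ↓)
256 − 120 = 136°   (triadic ↓)
136 + 90 = 226°   (square ↑)
226 − 20 = 206°   (analog 20° ↓)

206°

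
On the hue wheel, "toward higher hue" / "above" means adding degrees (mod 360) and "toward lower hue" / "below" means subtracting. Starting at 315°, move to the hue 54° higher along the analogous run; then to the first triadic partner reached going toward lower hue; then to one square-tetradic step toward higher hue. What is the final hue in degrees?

339°

+54° (analog 54° ↑): 315 + 54 = 369 → 369 − 360 = 9°
−120° (triadic ↓): 9 − 120 = -111 → -111 + 360 = 249°
+90° (square ↑): 249 + 90 = 339°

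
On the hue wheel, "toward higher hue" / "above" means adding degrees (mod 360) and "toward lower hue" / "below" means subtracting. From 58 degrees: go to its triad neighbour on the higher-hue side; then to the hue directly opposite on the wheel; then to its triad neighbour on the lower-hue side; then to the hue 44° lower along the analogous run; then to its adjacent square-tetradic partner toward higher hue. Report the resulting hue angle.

284°

58 + 120 = 178°   (triadic ↑)
178 + 180 = 358°   (complement)
358 − 120 = 238°   (triadic ↓)
238 − 44 = 194°   (analog 44° ↓)
194 + 90 = 284°   (square ↑)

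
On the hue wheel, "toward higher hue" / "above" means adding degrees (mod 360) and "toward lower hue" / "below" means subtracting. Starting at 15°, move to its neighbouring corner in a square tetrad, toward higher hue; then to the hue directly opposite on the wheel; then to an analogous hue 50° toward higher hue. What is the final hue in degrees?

+90° (square ↑): 15 + 90 = 105°
+180° (complement): 105 + 180 = 285°
+50° (analog 50° ↑): 285 + 50 = 335°

335°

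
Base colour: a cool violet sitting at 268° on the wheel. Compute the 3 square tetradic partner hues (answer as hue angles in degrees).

A square tetradic scheme places four hues every 90°.
268 + 90 = 358°
268 + 180 = 448 → 448 − 360 = 88°
268 + 270 = 538 → 538 − 360 = 178°

358°, 88°, and 178°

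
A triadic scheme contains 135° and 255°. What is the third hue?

A triad spaces three hues 120° apart.
The full set is {15°, 135°, 255°}.

15°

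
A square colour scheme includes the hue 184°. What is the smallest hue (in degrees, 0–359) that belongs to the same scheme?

A square tetradic scheme places four hues every 90°.
The full set through 184° is {4°, 94°, 184°, 274°}.

4°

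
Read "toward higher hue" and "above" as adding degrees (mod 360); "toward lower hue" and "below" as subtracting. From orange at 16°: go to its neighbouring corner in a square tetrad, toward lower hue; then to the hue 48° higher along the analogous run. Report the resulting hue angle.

square ↓ −90°: 16 − 90 = -74 → -74 + 360 = 286°
analog 48° ↑ +48°: 286 + 48 = 334°

334°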